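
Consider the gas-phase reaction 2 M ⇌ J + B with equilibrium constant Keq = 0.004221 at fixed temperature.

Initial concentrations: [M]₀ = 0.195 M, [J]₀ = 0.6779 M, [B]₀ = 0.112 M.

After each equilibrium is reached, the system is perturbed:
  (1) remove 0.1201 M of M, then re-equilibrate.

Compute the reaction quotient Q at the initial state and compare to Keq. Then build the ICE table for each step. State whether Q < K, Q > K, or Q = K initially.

Q₀ = 1.997; Q > K (proceeds reverse)

Q₀ = 1.997 vs Keq = 0.004221 ⇒ Q>K, reverse
Step 1:
                  M         J         B
  Initial     0.195    0.6779     0.112
  Change     0.2214   -0.1107   -0.1107
  Equil      0.4164    0.5672   0.00129
  solve Keq expr → x = -0.1107; check Q = 0.004221
Then remove 0.1201 M of M.
Step 2:
                  M         J         B
  Initial    0.2963    0.5672   0.00129
  Change   0.001261 -6.3072e-04 -6.3072e-04
  Equil      0.2976    0.5666 6.5975e-04
  solve Keq expr → x = -6.3072e-04; check Q = 0.004221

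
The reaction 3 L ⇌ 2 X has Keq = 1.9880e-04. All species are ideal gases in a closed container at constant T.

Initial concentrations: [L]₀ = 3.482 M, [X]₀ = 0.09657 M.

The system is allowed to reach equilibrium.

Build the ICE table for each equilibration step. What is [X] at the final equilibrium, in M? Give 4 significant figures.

[X]_eq = 0.09189 M

Q₀ = 2.2090e-04 vs Keq = 1.9880e-04 ⇒ Q>K, reverse
Step 1:
                   L          X
  I            3.482    0.09657
  C         0.007021  -0.004681
  E            3.489    0.09189
  solve Keq expr → x = -0.00234; check Q = 1.9880e-04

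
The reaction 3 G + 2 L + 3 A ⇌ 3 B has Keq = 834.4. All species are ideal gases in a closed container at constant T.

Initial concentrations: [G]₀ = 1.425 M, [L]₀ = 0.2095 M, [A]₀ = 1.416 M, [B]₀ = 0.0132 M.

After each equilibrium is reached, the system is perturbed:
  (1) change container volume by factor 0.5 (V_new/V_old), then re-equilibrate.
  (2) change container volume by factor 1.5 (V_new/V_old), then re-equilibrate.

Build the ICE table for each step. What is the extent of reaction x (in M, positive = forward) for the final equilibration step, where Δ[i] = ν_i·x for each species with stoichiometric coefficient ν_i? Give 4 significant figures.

x = -9.5821e-04 M

Q₀ = 6.3785e-06 vs Keq = 834.4 ⇒ Q<K, forward
Step 1:
                    G           L           A           B
  init          1.425      0.2095       1.416      0.0132
  Δ           -0.3074     -0.2049     -0.3074      0.3074
  eq            1.118    0.004557       1.109      0.3206
  solve Keq expr → x = 0.1025; check Q = 834.4
Then change container volume by factor 0.5 (V_new/V_old).
Step 2:
                    G           L           A           B
  init          2.235    0.009115       2.217      0.6412
  Δ          -0.01115   -0.007436    -0.01115     0.01115
  eq            2.224    0.001679       2.206      0.6524
  solve Keq expr → x = 0.003718; check Q = 834.4
Then change container volume by factor 1.5 (V_new/V_old).
Step 3:
                    G           L           A           B
  init          1.483    0.001119       1.471      0.4349
  Δ          0.002875    0.001916    0.002875   -0.002875
  eq            1.486    0.003035       1.474       0.432
  solve Keq expr → x = -9.5821e-04; check Q = 834.4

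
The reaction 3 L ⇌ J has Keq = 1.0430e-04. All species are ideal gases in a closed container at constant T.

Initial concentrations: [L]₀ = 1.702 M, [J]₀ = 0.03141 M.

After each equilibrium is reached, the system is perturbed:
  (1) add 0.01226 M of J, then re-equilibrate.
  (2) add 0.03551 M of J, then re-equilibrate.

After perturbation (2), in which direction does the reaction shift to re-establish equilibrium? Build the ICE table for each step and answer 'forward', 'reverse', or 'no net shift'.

Direction: reverse

Q₀ = 0.006371 vs Keq = 1.0430e-04 ⇒ Q>K, reverse
Step 1:
                  L         J
  I           1.702   0.03141
  C         0.09242  -0.03081
  E           1.794 6.0264e-04
  solve Keq expr → x = -0.03081; check Q = 1.0430e-04
Then add 0.01226 M of J.
Step 2:
                  L         J
  I           1.794   0.01286
  C         0.03667  -0.01222
  E           1.831 6.4034e-04
  solve Keq expr → x = -0.01222; check Q = 1.0430e-04
Then add 0.03551 M of J.
Step 3:
                  L         J
  I           1.831   0.03615
  C          0.1062  -0.03539
  E           1.937 7.5832e-04
  solve Keq expr → x = -0.03539; check Q = 1.0430e-04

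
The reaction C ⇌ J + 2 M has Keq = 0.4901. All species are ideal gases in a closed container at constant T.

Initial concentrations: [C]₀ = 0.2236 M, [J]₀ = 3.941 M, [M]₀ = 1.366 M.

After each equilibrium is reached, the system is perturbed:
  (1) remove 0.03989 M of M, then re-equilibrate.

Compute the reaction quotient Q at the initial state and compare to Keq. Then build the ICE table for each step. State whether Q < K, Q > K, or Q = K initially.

Q₀ = 32.89; Q > K (proceeds reverse)

Q₀ = 32.89 vs Keq = 0.4901 ⇒ Q>K, reverse
Step 1:
                    C           J           M
  Initial      0.2236       3.941       1.366
  Change       0.5198     -0.5198       -1.04
  Equil        0.7434       3.421      0.3263
  solve Keq expr → x = -0.5198; check Q = 0.4901
Then remove 0.03989 M of M.
Step 2:
                    C           J           M
  Initial      0.7434       3.421      0.2865
  Change     -0.01759     0.01759     0.03518
  Equil        0.7258       3.439      0.3216
  solve Keq expr → x = 0.01759; check Q = 0.4901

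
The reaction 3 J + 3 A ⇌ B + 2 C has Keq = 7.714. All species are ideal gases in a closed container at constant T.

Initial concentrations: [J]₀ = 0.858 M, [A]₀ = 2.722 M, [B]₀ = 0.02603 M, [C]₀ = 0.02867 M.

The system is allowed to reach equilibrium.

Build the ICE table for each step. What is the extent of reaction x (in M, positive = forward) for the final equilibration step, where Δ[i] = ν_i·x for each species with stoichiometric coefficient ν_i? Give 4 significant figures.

Q₀ = 1.6796e-06 vs Keq = 7.714 ⇒ Q<K, forward
Step 1:
                   J          A          B          C
  Initial      0.858      2.722    0.02603    0.02867
  Change     -0.7489    -0.7489     0.2496     0.4993
  Equil       0.1091      1.973     0.2757      0.528
  solve Keq expr → x = 0.2496; check Q = 7.714

x = 0.2496 M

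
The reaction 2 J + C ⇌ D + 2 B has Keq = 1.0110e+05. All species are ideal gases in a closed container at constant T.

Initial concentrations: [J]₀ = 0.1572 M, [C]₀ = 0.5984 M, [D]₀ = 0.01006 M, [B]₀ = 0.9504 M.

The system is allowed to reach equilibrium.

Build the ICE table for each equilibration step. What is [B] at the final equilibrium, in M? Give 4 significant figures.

[B]_eq = 1.106 M

Q₀ = 0.6145 vs Keq = 1.0110e+05 ⇒ Q<K, forward
Step 1:
                   J          C          D          B
  I           0.1572     0.5984    0.01006     0.9504
  C          -0.1558   -0.07789    0.07789     0.1558
  E          0.00143     0.5205    0.08795      1.106
  solve Keq expr → x = 0.07789; check Q = 1.0110e+05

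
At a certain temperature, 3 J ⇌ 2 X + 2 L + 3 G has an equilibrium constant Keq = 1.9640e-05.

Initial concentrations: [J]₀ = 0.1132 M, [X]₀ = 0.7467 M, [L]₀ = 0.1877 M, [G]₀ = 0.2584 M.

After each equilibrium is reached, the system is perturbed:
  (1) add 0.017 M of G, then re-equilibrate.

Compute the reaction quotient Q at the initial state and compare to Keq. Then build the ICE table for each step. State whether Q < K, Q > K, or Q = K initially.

Q₀ = 0.2336; Q > K (proceeds reverse)

Q₀ = 0.2336 vs Keq = 1.9640e-05 ⇒ Q>K, reverse
Step 1:
                  J         X         L         G
  init       0.1132    0.7467    0.1877    0.2584
  Δ          0.1877   -0.1251   -0.1251   -0.1877
  eq         0.3009    0.6216   0.06258   0.07071
  solve Keq expr → x = -0.06256; check Q = 1.9640e-05
Then add 0.017 M of G.
Step 2:
                  J         X         L         G
  init       0.3009    0.6216   0.06258   0.08771
  Δ        0.009165  -0.00611  -0.00611 -0.009165
  eq           0.31    0.6155   0.05647   0.07855
  solve Keq expr → x = -0.003055; check Q = 1.9640e-05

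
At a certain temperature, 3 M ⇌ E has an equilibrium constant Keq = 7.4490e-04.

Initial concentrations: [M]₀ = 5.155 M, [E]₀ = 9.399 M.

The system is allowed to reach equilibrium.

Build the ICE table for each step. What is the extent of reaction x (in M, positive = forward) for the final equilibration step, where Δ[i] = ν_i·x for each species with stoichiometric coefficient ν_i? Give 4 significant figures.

Q₀ = 0.06861 vs Keq = 7.4490e-04 ⇒ Q>K, reverse
Step 1:
                    M           E
  Initial       5.155       9.399
  Change        13.56      -4.519
  Equil         18.71        4.88
  solve Keq expr → x = -4.519; check Q = 7.4490e-04

x = -4.519 M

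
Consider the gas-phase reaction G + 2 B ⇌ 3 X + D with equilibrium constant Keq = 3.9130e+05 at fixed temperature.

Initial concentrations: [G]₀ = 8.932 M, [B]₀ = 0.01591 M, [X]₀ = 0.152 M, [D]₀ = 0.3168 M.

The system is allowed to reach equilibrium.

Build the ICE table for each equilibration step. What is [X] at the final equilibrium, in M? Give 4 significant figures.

Q₀ = 0.4921 vs Keq = 3.9130e+05 ⇒ Q<K, forward
Step 1:
                   G          B          X          D
  Initial      8.932    0.01591      0.152     0.3168
  Change   -0.007944   -0.01589    0.02383   0.007944
  Equil        8.924 2.2484e-05     0.1758     0.3247
  solve Keq expr → x = 0.007944; check Q = 3.9130e+05

[X]_eq = 0.1758 M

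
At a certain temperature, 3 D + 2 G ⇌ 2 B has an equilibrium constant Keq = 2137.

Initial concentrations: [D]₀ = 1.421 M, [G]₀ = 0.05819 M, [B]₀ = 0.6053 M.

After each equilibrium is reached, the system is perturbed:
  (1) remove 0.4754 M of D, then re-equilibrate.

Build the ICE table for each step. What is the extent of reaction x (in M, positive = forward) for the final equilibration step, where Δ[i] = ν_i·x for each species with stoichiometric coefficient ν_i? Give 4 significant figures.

Q₀ = 37.71 vs Keq = 2137 ⇒ Q<K, forward
Step 1:
                  D         G         B
  I           1.421   0.05819    0.6053
  C        -0.07371  -0.04914   0.04914
  E           1.347  0.009053    0.6544
  solve Keq expr → x = 0.02457; check Q = 2137
Then remove 0.4754 M of D.
Step 2:
                  D         G         B
  I          0.8719  0.009053    0.6544
  C         0.01168   0.00779  -0.00779
  E          0.8836   0.01684    0.6466
  solve Keq expr → x = -0.003895; check Q = 2137

x = -0.003895 M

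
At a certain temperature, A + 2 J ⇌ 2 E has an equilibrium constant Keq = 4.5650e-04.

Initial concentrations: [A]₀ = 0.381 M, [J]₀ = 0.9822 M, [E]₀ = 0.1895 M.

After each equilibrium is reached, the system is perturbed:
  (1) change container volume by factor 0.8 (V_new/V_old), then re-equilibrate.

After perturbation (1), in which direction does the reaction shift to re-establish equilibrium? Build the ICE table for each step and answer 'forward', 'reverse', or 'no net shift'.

Q₀ = 0.0977 vs Keq = 4.5650e-04 ⇒ Q>K, reverse
Step 1:
                    A           J           E
  Initial       0.381      0.9822      0.1895
  Change      0.08632      0.1726     -0.1726
  Equil        0.4673       1.155     0.01687
  solve Keq expr → x = -0.08632; check Q = 4.5650e-04
Then change container volume by factor 0.8 (V_new/V_old).
Step 2:
                    A           J           E
  Initial      0.5841       1.444     0.02108
  Change    -0.001212   -0.002425    0.002425
  Equil        0.5829       1.441     0.02351
  solve Keq expr → x = 0.001212; check Q = 4.5650e-04

Direction: forward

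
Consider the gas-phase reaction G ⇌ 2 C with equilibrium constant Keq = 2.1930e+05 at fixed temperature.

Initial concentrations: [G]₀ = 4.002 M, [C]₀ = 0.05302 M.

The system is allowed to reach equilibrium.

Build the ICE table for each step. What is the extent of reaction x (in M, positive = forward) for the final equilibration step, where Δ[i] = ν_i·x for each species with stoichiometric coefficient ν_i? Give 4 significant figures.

x = 4.002 M

Q₀ = 7.0243e-04 vs Keq = 2.1930e+05 ⇒ Q<K, forward
Step 1:
                   G          C
  init         4.002    0.05302
  Δ           -4.002      8.003
  eq      2.9597e-04      8.056
  solve Keq expr → x = 4.002; check Q = 2.1930e+05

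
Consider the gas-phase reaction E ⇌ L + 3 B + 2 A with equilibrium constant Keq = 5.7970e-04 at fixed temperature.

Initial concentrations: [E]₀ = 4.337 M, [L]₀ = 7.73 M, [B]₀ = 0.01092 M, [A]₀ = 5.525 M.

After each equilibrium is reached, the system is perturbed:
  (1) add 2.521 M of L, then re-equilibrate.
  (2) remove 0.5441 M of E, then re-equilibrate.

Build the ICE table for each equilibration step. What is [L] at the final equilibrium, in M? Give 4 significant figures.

Q₀ = 7.0847e-05 vs Keq = 5.7970e-04 ⇒ Q<K, forward
Step 1:
                    E           L           B           A
  init          4.337        7.73     0.01092       5.525
  Δ         -0.003685    0.003685     0.01106     0.00737
  eq            4.333       7.734     0.02198       5.532
  solve Keq expr → x = 0.003685; check Q = 5.7970e-04
Then add 2.521 M of L.
Step 2:
                    E           L           B           A
  init          4.333       10.25     0.02198       5.532
  Δ        6.5599e-04 -6.5599e-04   -0.001968   -0.001312
  eq            4.334       10.25     0.02001       5.531
  solve Keq expr → x = -6.5599e-04; check Q = 5.7970e-04
Then remove 0.5441 M of E.
Step 3:
                    E           L           B           A
  init           3.79       10.25     0.02001       5.531
  Δ        2.9099e-04 -2.9099e-04 -8.7296e-04 -5.8197e-04
  eq             3.79       10.25     0.01913        5.53
  solve Keq expr → x = -2.9099e-04; check Q = 5.7970e-04

[L]_eq = 10.25 M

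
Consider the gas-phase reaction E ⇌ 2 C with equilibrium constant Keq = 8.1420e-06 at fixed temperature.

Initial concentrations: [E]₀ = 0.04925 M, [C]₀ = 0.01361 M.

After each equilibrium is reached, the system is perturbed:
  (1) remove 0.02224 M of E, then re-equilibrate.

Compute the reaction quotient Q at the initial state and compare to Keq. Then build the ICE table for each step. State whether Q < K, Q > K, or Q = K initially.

Q₀ = 0.003761 vs Keq = 8.1420e-06 ⇒ Q>K, reverse
Step 1:
                    E           C
  I           0.04925     0.01361
  C          0.006468    -0.01294
  E           0.05572  6.7354e-04
  solve Keq expr → x = -0.006468; check Q = 8.1420e-06
Then remove 0.02224 M of E.
Step 2:
                    E           C
  I           0.03348  6.7354e-04
  C        7.5431e-05 -1.5086e-04
  E           0.03355  5.2268e-04
  solve Keq expr → x = -7.5431e-05; check Q = 8.1420e-06

Q₀ = 0.003761; Q > K (proceeds reverse)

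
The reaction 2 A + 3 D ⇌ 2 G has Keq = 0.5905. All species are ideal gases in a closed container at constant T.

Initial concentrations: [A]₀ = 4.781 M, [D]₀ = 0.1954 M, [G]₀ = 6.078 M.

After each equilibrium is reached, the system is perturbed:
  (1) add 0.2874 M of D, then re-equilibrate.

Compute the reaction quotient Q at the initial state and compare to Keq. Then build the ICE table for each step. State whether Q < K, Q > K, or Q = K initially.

Q₀ = 216.6 vs Keq = 0.5905 ⇒ Q>K, reverse
Step 1:
                    A           D           G
  I             4.781      0.1954       6.078
  C            0.6618      0.9927     -0.6618
  E             5.443       1.188       5.416
  solve Keq expr → x = -0.3309; check Q = 0.5905
Then add 0.2874 M of D.
Step 2:
                    A           D           G
  I             5.443       1.475       5.416
  C           -0.1599     -0.2398      0.1599
  E             5.283       1.236       5.576
  solve Keq expr → x = 0.07994; check Q = 0.5905

Q₀ = 216.6; Q > K (proceeds reverse)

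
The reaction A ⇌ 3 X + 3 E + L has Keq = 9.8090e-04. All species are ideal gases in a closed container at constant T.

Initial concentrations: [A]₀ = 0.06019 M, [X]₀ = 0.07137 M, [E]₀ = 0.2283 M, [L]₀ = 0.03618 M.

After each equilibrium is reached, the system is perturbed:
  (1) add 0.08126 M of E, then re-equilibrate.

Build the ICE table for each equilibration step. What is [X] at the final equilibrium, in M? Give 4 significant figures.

[X]_eq = 0.1736 M

Q₀ = 2.6002e-06 vs Keq = 9.8090e-04 ⇒ Q<K, forward
Step 1:
                    A           X           E           L
  Initial     0.06019     0.07137      0.2283     0.03618
  Change     -0.03903      0.1171      0.1171     0.03903
  Equil       0.02116      0.1885      0.3454     0.07521
  solve Keq expr → x = 0.03903; check Q = 9.8090e-04
Then add 0.08126 M of E.
Step 2:
                    A           X           E           L
  Initial     0.02116      0.1885      0.4267     0.07521
  Change     0.004974    -0.01492    -0.01492   -0.004974
  Equil       0.02613      0.1736      0.4117     0.07024
  solve Keq expr → x = -0.004974; check Q = 9.8090e-04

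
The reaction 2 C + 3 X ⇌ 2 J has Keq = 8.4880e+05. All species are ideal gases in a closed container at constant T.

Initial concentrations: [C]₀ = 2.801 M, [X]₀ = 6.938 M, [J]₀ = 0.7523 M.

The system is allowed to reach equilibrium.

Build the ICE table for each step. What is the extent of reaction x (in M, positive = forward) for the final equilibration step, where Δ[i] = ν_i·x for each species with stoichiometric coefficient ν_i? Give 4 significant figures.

Q₀ = 2.1600e-04 vs Keq = 8.4880e+05 ⇒ Q<K, forward
Step 1:
                    C           X           J
  init          2.801       6.938      0.7523
  Δ              -2.8        -4.2         2.8
  eq       8.5119e-04       2.738       3.552
  solve Keq expr → x = 1.4; check Q = 8.4880e+05

x = 1.4 M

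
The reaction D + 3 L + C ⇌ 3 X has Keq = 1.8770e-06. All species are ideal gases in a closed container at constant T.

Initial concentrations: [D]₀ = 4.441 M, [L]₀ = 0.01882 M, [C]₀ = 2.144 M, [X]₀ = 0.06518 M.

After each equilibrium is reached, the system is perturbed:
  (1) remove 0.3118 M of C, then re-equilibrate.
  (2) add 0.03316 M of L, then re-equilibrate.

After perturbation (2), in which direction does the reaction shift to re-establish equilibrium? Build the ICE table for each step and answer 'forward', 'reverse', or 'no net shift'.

Q₀ = 4.363 vs Keq = 1.8770e-06 ⇒ Q>K, reverse
Step 1:
                    D           L           C           X
  init          4.441     0.01882       2.144     0.06518
  Δ           0.02101     0.06303     0.02101    -0.06303
  eq            4.462     0.08185       2.165     0.00215
  solve Keq expr → x = -0.02101; check Q = 1.8770e-06
Then remove 0.3118 M of C.
Step 2:
                    D           L           C           X
  init          4.462     0.08185       1.853     0.00215
  Δ        3.5320e-05  1.0596e-04  3.5320e-05 -1.0596e-04
  eq            4.462     0.08196       1.853    0.002044
  solve Keq expr → x = -3.5320e-05; check Q = 1.8770e-06
Then add 0.03316 M of L.
Step 3:
                    D           L           C           X
  init          4.462      0.1151       1.853    0.002044
  Δ       -2.6895e-04 -8.0684e-04 -2.6895e-04  8.0684e-04
  eq            4.462      0.1143       1.853    0.002851
  solve Keq expr → x = 2.6895e-04; check Q = 1.8770e-06

Direction: forward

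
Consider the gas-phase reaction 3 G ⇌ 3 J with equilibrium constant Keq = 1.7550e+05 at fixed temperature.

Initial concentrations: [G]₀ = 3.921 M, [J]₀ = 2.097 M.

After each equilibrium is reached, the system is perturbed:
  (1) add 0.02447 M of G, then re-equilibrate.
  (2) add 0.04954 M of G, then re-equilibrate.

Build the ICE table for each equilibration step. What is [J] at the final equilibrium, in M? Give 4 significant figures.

[J]_eq = 5.985 M

Q₀ = 0.153 vs Keq = 1.7550e+05 ⇒ Q<K, forward
Step 1:
                    G           J
  init          3.921       2.097
  Δ            -3.815       3.815
  eq           0.1056       5.912
  solve Keq expr → x = 1.272; check Q = 1.7550e+05
Then add 0.02447 M of G.
Step 2:
                    G           J
  init         0.1301       5.912
  Δ          -0.02404     0.02404
  eq            0.106       5.936
  solve Keq expr → x = 0.008014; check Q = 1.7550e+05
Then add 0.04954 M of G.
Step 3:
                    G           J
  init         0.1556       5.936
  Δ          -0.04867     0.04867
  eq           0.1069       5.985
  solve Keq expr → x = 0.01622; check Q = 1.7550e+05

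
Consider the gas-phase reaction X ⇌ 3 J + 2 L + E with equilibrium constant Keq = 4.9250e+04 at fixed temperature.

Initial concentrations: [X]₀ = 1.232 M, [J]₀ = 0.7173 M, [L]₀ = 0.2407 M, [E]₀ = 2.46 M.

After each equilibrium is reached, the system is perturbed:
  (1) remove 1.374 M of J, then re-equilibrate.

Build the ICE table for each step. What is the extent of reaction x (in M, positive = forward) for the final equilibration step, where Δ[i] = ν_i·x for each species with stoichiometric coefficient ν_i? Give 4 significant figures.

Q₀ = 0.0427 vs Keq = 4.9250e+04 ⇒ Q<K, forward
Step 1:
                   X          J          L          E
  I            1.232     0.7173     0.2407       2.46
  C           -1.192      3.575      2.383      1.192
  E          0.04037      4.292      2.624      3.652
  solve Keq expr → x = 1.192; check Q = 4.9250e+04
Then remove 1.374 M of J.
Step 2:
                   X          J          L          E
  I          0.04037      2.918      2.624      3.652
  C         -0.02599    0.07796    0.05197    0.02599
  E          0.01438      2.996      2.676      3.678
  solve Keq expr → x = 0.02599; check Q = 4.9250e+04

x = 0.02599 M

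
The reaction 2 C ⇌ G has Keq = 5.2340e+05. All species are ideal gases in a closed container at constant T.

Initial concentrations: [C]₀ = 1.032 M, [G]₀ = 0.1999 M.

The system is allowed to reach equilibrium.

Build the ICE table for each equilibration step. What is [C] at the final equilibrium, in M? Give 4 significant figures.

[C]_eq = 0.001169 M

Q₀ = 0.1877 vs Keq = 5.2340e+05 ⇒ Q<K, forward
Step 1:
                    C           G
  I             1.032      0.1999
  C            -1.031      0.5154
  E          0.001169      0.7153
  solve Keq expr → x = 0.5154; check Q = 5.2340e+05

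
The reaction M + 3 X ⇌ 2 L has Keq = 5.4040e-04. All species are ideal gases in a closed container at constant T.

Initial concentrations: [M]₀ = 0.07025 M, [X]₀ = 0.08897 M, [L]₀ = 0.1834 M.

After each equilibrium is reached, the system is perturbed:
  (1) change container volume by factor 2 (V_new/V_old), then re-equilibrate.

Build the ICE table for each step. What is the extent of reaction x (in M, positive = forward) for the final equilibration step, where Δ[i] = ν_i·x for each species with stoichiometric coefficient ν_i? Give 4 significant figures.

x = -2.5090e-04 M

Q₀ = 679.9 vs Keq = 5.4040e-04 ⇒ Q>K, reverse
Step 1:
                    M           X           L
  init        0.07025     0.08897      0.1834
  Δ           0.09069      0.2721     -0.1814
  eq           0.1609       0.361    0.002023
  solve Keq expr → x = -0.09069; check Q = 5.4040e-04
Then change container volume by factor 2 (V_new/V_old).
Step 2:
                    M           X           L
  init        0.08047      0.1805    0.001012
  Δ        2.5090e-04  7.5271e-04 -5.0181e-04
  eq          0.08072      0.1813  5.0973e-04
  solve Keq expr → x = -2.5090e-04; check Q = 5.4040e-04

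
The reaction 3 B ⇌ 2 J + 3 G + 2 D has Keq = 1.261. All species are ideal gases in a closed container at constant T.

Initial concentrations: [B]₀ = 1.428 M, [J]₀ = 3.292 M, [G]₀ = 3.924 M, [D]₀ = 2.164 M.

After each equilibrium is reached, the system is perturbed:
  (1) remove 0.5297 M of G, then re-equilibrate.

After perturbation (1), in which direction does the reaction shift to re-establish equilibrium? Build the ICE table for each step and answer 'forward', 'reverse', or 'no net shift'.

Q₀ = 1053 vs Keq = 1.261 ⇒ Q>K, reverse
Step 1:
                   B          J          G          D
  I            1.428      3.292      3.924      2.164
  C            1.781     -1.187     -1.781     -1.187
  E            3.209      2.105      2.143      0.977
  solve Keq expr → x = -0.5935; check Q = 1.261
Then remove 0.5297 M of G.
Step 2:
                   B          J          G          D
  I            3.209      2.105      1.614      0.977
  C          -0.1841     0.1228     0.1841     0.1228
  E            3.024      2.228      1.798        1.1
  solve Keq expr → x = 0.06138; check Q = 1.261

Direction: forward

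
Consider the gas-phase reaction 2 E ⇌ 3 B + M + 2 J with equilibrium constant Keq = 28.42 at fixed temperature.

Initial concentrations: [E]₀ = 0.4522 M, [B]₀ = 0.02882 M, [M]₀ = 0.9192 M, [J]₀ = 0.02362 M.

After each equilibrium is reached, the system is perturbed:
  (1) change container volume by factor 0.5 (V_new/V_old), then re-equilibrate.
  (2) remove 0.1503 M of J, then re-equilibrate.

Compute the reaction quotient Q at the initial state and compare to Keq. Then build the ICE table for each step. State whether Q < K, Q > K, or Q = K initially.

Q₀ = 6.0033e-08 vs Keq = 28.42 ⇒ Q<K, forward
Step 1:
                    E           B           M           J
  I            0.4522     0.02882      0.9192     0.02362
  C           -0.4081      0.6122      0.2041      0.4081
  E           0.04406       0.641       1.123      0.4318
  solve Keq expr → x = 0.2041; check Q = 28.42
Then change container volume by factor 0.5 (V_new/V_old).
Step 2:
                    E           B           M           J
  I           0.08811       1.282       2.247      0.8635
  C            0.1368     -0.2051    -0.06838     -0.1368
  E            0.2249       1.077       2.178      0.7268
  solve Keq expr → x = -0.06838; check Q = 28.42
Then remove 0.1503 M of J.
Step 3:
                    E           B           M           J
  I            0.2249       1.077       2.178      0.5765
  C          -0.02695     0.04042     0.01347     0.02695
  E            0.1979       1.117       2.192      0.6034
  solve Keq expr → x = 0.01347; check Q = 28.42

Q₀ = 6.0033e-08; Q < K (proceeds forward)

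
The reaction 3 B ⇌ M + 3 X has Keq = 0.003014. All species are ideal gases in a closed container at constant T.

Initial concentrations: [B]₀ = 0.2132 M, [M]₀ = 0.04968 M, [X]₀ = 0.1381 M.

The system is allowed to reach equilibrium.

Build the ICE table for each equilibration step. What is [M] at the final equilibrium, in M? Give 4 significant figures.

[M]_eq = 0.03869 M

Q₀ = 0.0135 vs Keq = 0.003014 ⇒ Q>K, reverse
Step 1:
                  B         M         X
  I          0.2132   0.04968    0.1381
  C         0.03297  -0.01099  -0.03297
  E          0.2462   0.03869    0.1051
  solve Keq expr → x = -0.01099; check Q = 0.003014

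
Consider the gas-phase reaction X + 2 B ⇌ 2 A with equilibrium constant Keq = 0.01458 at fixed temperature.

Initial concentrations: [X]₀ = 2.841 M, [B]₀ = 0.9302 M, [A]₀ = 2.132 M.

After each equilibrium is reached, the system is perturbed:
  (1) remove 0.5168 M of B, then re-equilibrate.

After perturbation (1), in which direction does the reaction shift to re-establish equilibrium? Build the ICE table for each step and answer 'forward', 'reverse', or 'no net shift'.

Direction: reverse

Q₀ = 1.849 vs Keq = 0.01458 ⇒ Q>K, reverse
Step 1:
                    X           B           A
  init          2.841      0.9302       2.132
  Δ            0.7799        1.56       -1.56
  eq            3.621        2.49      0.5721
  solve Keq expr → x = -0.7799; check Q = 0.01458
Then remove 0.5168 M of B.
Step 2:
                    X           B           A
  init          3.621       1.973      0.5721
  Δ           0.04703     0.09406    -0.09406
  eq            3.668       2.067      0.4781
  solve Keq expr → x = -0.04703; check Q = 0.01458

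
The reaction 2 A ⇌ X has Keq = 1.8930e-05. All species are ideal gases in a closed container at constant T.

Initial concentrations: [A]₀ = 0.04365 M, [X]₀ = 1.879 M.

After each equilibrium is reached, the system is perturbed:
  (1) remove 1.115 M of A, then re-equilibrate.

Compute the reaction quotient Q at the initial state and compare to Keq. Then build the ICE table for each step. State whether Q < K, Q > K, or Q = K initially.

Q₀ = 986.2; Q > K (proceeds reverse)

Q₀ = 986.2 vs Keq = 1.8930e-05 ⇒ Q>K, reverse
Step 1:
                  A         X
  init      0.04365     1.879
  Δ           3.757    -1.879
  eq          3.801 2.7351e-04
  solve Keq expr → x = -1.879; check Q = 1.8930e-05
Then remove 1.115 M of A.
Step 2:
                  A         X
  init        2.686 2.7351e-04
  Δ       2.7379e-04 -1.3690e-04
  eq          2.686 1.3661e-04
  solve Keq expr → x = -1.3690e-04; check Q = 1.8930e-05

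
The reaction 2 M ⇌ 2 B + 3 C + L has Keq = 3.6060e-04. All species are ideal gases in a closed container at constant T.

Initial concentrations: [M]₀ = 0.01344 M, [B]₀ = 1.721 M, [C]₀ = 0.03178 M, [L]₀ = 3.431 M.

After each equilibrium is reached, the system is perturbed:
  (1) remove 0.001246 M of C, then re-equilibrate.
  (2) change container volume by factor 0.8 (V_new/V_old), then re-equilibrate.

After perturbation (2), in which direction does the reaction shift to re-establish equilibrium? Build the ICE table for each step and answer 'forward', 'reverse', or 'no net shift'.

Direction: reverse

Q₀ = 1.806 vs Keq = 3.6060e-04 ⇒ Q>K, reverse
Step 1:
                  M         B         C         L
  I         0.01344     1.721   0.03178     3.431
  C         0.01894  -0.01894  -0.02841 -0.009471
  E         0.03238     1.702  0.003366     3.422
  solve Keq expr → x = -0.009471; check Q = 3.6060e-04
Then remove 0.001246 M of C.
Step 2:
                  M         B         C         L
  I         0.03238     1.702   0.00212     3.422
  C       -7.9310e-04 7.9310e-04   0.00119 3.9655e-04
  E         0.03159     1.703   0.00331     3.422
  solve Keq expr → x = 3.9655e-04; check Q = 3.6060e-04
Then change container volume by factor 0.8 (V_new/V_old).
Step 3:
                  M         B         C         L
  I         0.03949     2.129  0.004137     4.277
  C       6.8570e-04 -6.8570e-04 -0.001029 -3.4285e-04
  E         0.04017     2.128  0.003109     4.277
  solve Keq expr → x = -3.4285e-04; check Q = 3.6060e-04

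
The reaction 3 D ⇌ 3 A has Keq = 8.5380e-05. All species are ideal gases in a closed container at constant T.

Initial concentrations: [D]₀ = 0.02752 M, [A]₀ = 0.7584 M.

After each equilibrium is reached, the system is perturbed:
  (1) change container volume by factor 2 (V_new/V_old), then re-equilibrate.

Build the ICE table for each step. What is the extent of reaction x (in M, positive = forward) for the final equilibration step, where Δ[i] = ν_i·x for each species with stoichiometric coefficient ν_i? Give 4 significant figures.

x = 0 M

Q₀ = 2.0929e+04 vs Keq = 8.5380e-05 ⇒ Q>K, reverse
Step 1:
                  D         A
  I         0.02752    0.7584
  C          0.7253   -0.7253
  E          0.7528   0.03315
  solve Keq expr → x = -0.2418; check Q = 8.5380e-05
Then change container volume by factor 2 (V_new/V_old).
Step 2:
                  D         A
  I          0.3764   0.01657
  C               0         0
  E          0.3764   0.01657
  solve Keq expr → x = 0; check Q = 8.5380e-05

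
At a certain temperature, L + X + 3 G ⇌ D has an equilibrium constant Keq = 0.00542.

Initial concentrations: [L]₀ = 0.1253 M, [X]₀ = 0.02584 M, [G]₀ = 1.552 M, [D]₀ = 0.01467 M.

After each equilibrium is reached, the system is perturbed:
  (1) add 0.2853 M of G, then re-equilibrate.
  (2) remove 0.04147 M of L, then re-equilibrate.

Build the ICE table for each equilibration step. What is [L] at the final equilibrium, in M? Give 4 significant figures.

Q₀ = 1.212 vs Keq = 0.00542 ⇒ Q>K, reverse
Step 1:
                    L           X           G           D
  init         0.1253     0.02584       1.552     0.01467
  Δ           0.01455     0.01455     0.04364    -0.01455
  eq           0.1398     0.04039       1.596  1.2436e-04
  solve Keq expr → x = -0.01455; check Q = 0.00542
Then add 0.2853 M of G.
Step 2:
                    L           X           G           D
  init         0.1398     0.04039       1.881  1.2436e-04
  Δ       -7.8756e-05 -7.8756e-05 -2.3627e-04  7.8756e-05
  eq           0.1398     0.04031       1.881  2.0311e-04
  solve Keq expr → x = 7.8756e-05; check Q = 0.00542
Then remove 0.04147 M of L.
Step 3:
                    L           X           G           D
  init         0.0983     0.04031       1.881  2.0311e-04
  Δ        5.9925e-05  5.9925e-05  1.7978e-04 -5.9925e-05
  eq          0.09836     0.04037       1.881  1.4319e-04
  solve Keq expr → x = -5.9925e-05; check Q = 0.00542

[L]_eq = 0.09836 M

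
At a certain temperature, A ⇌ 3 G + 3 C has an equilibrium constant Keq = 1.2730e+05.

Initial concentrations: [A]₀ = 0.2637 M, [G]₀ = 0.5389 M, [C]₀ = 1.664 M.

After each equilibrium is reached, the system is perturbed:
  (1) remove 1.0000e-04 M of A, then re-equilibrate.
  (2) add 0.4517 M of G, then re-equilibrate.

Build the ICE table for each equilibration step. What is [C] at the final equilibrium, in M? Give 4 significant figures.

Q₀ = 2.734 vs Keq = 1.2730e+05 ⇒ Q<K, forward
Step 1:
                    A           G           C
  init         0.2637      0.5389       1.664
  Δ           -0.2634      0.7903      0.7903
  eq       2.7271e-04       1.329       2.454
  solve Keq expr → x = 0.2634; check Q = 1.2730e+05
Then remove 1.0000e-04 M of A.
Step 2:
                    A           G           C
  init     1.7271e-04       1.329       2.454
  Δ        9.9716e-05 -2.9915e-04 -2.9915e-04
  eq       2.7242e-04       1.329       2.454
  solve Keq expr → x = -9.9716e-05; check Q = 1.2730e+05
Then add 0.4517 M of G.
Step 3:
                    A           G           C
  init     2.7242e-04       1.781       2.454
  Δ        3.8075e-04   -0.001142   -0.001142
  eq       6.5318e-04       1.779       2.453
  solve Keq expr → x = -3.8075e-04; check Q = 1.2730e+05

[C]_eq = 2.453 M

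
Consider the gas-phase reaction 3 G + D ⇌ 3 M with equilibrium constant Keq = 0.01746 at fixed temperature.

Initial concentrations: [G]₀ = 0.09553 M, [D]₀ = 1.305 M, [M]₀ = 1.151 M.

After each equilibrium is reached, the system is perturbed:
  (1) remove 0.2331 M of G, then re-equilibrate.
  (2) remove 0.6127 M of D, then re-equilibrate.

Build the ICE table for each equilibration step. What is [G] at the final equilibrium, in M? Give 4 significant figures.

Q₀ = 1340 vs Keq = 0.01746 ⇒ Q>K, reverse
Step 1:
                  G         D         M
  init      0.09553     1.305     1.151
  Δ          0.8612    0.2871   -0.8612
  eq         0.9567     1.592    0.2898
  solve Keq expr → x = -0.2871; check Q = 0.01746
Then remove 0.2331 M of G.
Step 2:
                  G         D         M
  init       0.7236     1.592    0.2898
  Δ         0.05352   0.01784  -0.05352
  eq         0.7771      1.61    0.2363
  solve Keq expr → x = -0.01784; check Q = 0.01746
Then remove 0.6127 M of D.
Step 3:
                  G         D         M
  init       0.7771    0.9972    0.2363
  Δ         0.02719  0.009064  -0.02719
  eq         0.8043     1.006    0.2091
  solve Keq expr → x = -0.009064; check Q = 0.01746

[G]_eq = 0.8043 M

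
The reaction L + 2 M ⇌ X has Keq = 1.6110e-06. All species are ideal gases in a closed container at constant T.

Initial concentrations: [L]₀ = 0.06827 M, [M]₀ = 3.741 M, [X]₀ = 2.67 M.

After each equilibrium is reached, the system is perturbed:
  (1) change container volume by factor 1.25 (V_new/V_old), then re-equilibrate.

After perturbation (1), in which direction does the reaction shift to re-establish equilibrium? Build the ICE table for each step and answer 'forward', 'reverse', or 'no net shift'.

Q₀ = 2.795 vs Keq = 1.6110e-06 ⇒ Q>K, reverse
Step 1:
                    L           M           X
  I           0.06827       3.741        2.67
  C              2.67       5.339       -2.67
  E             2.738        9.08  3.6367e-04
  solve Keq expr → x = -2.67; check Q = 1.6110e-06
Then change container volume by factor 1.25 (V_new/V_old).
Step 2:
                    L           M           X
  I              2.19       7.264  2.9094e-04
  C        1.0472e-04  2.0944e-04 -1.0472e-04
  E              2.19       7.264  1.8622e-04
  solve Keq expr → x = -1.0472e-04; check Q = 1.6110e-06

Direction: reverse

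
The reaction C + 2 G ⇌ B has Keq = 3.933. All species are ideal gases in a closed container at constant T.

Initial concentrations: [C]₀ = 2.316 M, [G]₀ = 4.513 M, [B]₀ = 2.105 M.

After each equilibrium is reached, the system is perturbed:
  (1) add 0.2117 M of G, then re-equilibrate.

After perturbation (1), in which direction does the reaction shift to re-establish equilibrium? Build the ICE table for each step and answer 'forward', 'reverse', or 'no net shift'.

Q₀ = 0.04463 vs Keq = 3.933 ⇒ Q<K, forward
Step 1:
                  C         G         B
  Initial     2.316     4.513     2.105
  Change     -1.655     -3.31     1.655
  Equil      0.6609     1.203      3.76
  solve Keq expr → x = 1.655; check Q = 3.933
Then add 0.2117 M of G.
Step 2:
                  C         G         B
  Initial    0.6609     1.414      3.76
  Change   -0.06713   -0.1343   0.06713
  Equil      0.5938      1.28     3.827
  solve Keq expr → x = 0.06713; check Q = 3.933

Direction: forward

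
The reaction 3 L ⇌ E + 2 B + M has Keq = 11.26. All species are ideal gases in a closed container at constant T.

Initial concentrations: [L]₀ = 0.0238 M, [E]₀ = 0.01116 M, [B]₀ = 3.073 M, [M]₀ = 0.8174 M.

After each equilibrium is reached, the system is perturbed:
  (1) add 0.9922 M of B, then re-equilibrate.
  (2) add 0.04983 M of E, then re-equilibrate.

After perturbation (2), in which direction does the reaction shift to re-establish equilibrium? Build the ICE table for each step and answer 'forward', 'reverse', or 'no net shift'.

Direction: reverse

Q₀ = 6390 vs Keq = 11.26 ⇒ Q>K, reverse
Step 1:
                  L         E         B         M
  init       0.0238   0.01116     3.073    0.8174
  Δ         0.03267  -0.01089  -0.02178  -0.01089
  eq        0.05647 2.7004e-04     3.051    0.8065
  solve Keq expr → x = -0.01089; check Q = 11.26
Then add 0.9922 M of B.
Step 2:
                  L         E         B         M
  init      0.05647 2.7004e-04     4.043    0.8065
  Δ       3.4030e-04 -1.1343e-04 -2.2687e-04 -1.1343e-04
  eq        0.05681 1.5661e-04     4.043    0.8064
  solve Keq expr → x = -1.1343e-04; check Q = 11.26
Then add 0.04983 M of E.
Step 3:
                  L         E         B         M
  init      0.05681   0.04999     4.043    0.8064
  Δ          0.1312  -0.04372  -0.08744  -0.04372
  eq          0.188  0.006266     3.956    0.7627
  solve Keq expr → x = -0.04372; check Q = 11.26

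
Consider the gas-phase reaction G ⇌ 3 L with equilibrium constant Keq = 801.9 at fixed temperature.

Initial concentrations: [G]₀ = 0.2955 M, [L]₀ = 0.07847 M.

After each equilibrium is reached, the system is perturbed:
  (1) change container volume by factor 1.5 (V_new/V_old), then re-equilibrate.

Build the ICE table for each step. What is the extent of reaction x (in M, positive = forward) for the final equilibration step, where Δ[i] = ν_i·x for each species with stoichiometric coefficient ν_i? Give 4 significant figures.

x = 4.0884e-04 M

Q₀ = 0.001635 vs Keq = 801.9 ⇒ Q<K, forward
Step 1:
                    G           L
  Initial      0.2955     0.07847
  Change      -0.2944      0.8832
  Equil      0.001109      0.9616
  solve Keq expr → x = 0.2944; check Q = 801.9
Then change container volume by factor 1.5 (V_new/V_old).
Step 2:
                    G           L
  Initial  7.3932e-04      0.6411
  Change  -4.0884e-04    0.001227
  Equil    3.3047e-04      0.6423
  solve Keq expr → x = 4.0884e-04; check Q = 801.9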